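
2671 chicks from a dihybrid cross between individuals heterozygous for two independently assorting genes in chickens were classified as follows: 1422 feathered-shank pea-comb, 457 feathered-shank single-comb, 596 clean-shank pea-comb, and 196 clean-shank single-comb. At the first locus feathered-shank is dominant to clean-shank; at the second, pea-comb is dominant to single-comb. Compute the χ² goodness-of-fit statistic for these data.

31.291

A dihybrid F₂ with independent assortment and complete dominance at both loci gives a 9:3:3:1 phenotypic ratio.
Under the 9:3:3:1 hypothesis (Σ ratio = 16, N = 2671):
  feathered-shank pea-comb: 2671 × 9/16 = 1502.4375
  feathered-shank single-comb: 2671 × 3/16 = 500.8125
  clean-shank pea-comb: 2671 × 3/16 = 500.8125
  clean-shank single-comb: 2671 × 1/16 = 166.9375
χ² = Σ (O − E)² / E
  feathered-shank pea-comb: (1422 − 1502.4375)² / 1502.4375 = 4.3065
  feathered-shank single-comb: (457 − 500.8125)² / 500.8125 = 3.8328
  clean-shank pea-comb: (596 − 500.8125)² / 500.8125 = 18.0919
  clean-shank single-comb: (196 − 166.9375)² / 166.9375 = 5.0596
χ² = 4.3065 + 3.8328 + 18.0919 + 5.0596 = 31.2908 ≈ 31.291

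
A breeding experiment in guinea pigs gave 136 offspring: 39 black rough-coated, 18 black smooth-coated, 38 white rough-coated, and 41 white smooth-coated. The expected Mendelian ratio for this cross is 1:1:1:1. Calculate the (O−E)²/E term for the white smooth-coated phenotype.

1.441

Total ratio parts = 4. Expected numbers out of 136:
  black rough-coated: 136 × 1/4 = 34
  black smooth-coated: 136 × 1/4 = 34
  white rough-coated: 136 × 1/4 = 34
  white smooth-coated: 136 × 1/4 = 34
Contribution of white smooth-coated: (41 − 34)² / 34 = 1.4412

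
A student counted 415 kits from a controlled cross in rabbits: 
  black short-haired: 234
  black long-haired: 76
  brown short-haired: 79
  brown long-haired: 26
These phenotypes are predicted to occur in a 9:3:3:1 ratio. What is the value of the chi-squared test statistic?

Under the 9:3:3:1 hypothesis (Σ ratio = 16, N = 415):
  black short-haired: 415 × 9/16 = 233.4375
  black long-haired: 415 × 3/16 = 77.8125
  brown short-haired: 415 × 3/16 = 77.8125
  brown long-haired: 415 × 1/16 = 25.9375
χ² = Σ (O − E)² / E
  black short-haired: (234 − 233.4375)² / 233.4375 = 0.0014
  black long-haired: (76 − 77.8125)² / 77.8125 = 0.0422
  brown short-haired: (79 − 77.8125)² / 77.8125 = 0.0181
  brown long-haired: (26 − 25.9375)² / 25.9375 = 0.0002
χ² = 0.0014 + 0.0422 + 0.0181 + 0.0002 = 0.0619 ≈ 0.062

0.062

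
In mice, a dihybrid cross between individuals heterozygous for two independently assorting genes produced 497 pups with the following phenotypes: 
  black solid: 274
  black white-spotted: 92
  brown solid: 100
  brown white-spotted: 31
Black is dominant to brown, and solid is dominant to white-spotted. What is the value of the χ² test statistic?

A dihybrid F₂ with independent assortment and complete dominance at both loci gives a 9:3:3:1 phenotypic ratio.
Under the 9:3:3:1 hypothesis (Σ ratio = 16, N = 497):
  black solid: 497 × 9/16 = 279.5625
  black white-spotted: 497 × 3/16 = 93.1875
  brown solid: 497 × 3/16 = 93.1875
  brown white-spotted: 497 × 1/16 = 31.0625
χ² = Σ (O − E)² / E
  black solid: (274 − 279.5625)² / 279.5625 = 0.1107
  black white-spotted: (92 − 93.1875)² / 93.1875 = 0.0151
  brown solid: (100 − 93.1875)² / 93.1875 = 0.4980
  brown white-spotted: (31 − 31.0625)² / 31.0625 = 0.0001
χ² = 0.1107 + 0.0151 + 0.4980 + 0.0001 = 0.6239 ≈ 0.624

0.624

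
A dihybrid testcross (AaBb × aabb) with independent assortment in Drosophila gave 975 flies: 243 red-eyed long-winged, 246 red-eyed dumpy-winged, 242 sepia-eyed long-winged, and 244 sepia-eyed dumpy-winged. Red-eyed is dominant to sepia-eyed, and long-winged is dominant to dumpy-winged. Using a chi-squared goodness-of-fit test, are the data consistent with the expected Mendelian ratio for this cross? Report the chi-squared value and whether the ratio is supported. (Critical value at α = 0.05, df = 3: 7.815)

A dihybrid testcross with independent assortment gives a 1:1:1:1 ratio.
Expected counts for N = 975 under a 1:1:1:1 ratio (total parts = 4):
  red-eyed long-winged: 975 × 1/4 = 243.75
  red-eyed dumpy-winged: 975 × 1/4 = 243.75
  sepia-eyed long-winged: 975 × 1/4 = 243.75
  sepia-eyed dumpy-winged: 975 × 1/4 = 243.75
χ² = Σ (O − E)² / E
  red-eyed long-winged: (243 − 243.75)² / 243.75 = 0.0023
  red-eyed dumpy-winged: (246 − 243.75)² / 243.75 = 0.0208
  sepia-eyed long-winged: (242 − 243.75)² / 243.75 = 0.0126
  sepia-eyed dumpy-winged: (244 − 243.75)² / 243.75 = 0.0003
χ² = 0.0023 + 0.0208 + 0.0126 + 0.0003 = 0.036
Degrees of freedom = 4 − 1 = 3; critical value at α = 0.05 is 7.815.
Since 0.036 < 7.815, we fail to reject the null hypothesis — the data are consistent with the 1:1:1:1 ratio.

0.036; consistent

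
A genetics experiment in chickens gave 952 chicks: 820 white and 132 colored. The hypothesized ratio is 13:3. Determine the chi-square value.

14.909

The 13:3 ratio has 16 parts, so with N = 952 the expected counts are:
  white: 952 × 13/16 = 773.5
  colored: 952 × 3/16 = 178.5
χ² = Σ (O − E)² / E
  white: (820 − 773.5)² / 773.5 = 2.7954
  colored: (132 − 178.5)² / 178.5 = 12.1134
χ² = 2.7954 + 12.1134 = 14.9088 ≈ 14.909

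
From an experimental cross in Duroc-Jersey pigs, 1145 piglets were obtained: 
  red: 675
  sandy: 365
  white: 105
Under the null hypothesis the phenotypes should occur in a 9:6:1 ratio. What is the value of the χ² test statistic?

Under the 9:6:1 hypothesis (Σ ratio = 16, N = 1145):
  red: 1145 × 9/16 = 644.0625
  sandy: 1145 × 6/16 = 429.375
  white: 1145 × 1/16 = 71.5625
χ² = Σ (O − E)² / E
  red: (675 − 644.0625)² / 644.0625 = 1.4861
  sandy: (365 − 429.375)² / 429.375 = 9.6516
  white: (105 − 71.5625)² / 71.5625 = 15.6236
χ² = 1.4861 + 9.6516 + 15.6236 = 26.7613 ≈ 26.761

26.761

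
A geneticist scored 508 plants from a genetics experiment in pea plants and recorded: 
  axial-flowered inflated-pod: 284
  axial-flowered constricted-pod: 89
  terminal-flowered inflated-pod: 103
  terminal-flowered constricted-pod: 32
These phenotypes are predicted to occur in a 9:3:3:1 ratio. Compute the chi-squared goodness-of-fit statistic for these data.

Total ratio parts = 16. Expected numbers out of 508:
  axial-flowered inflated-pod: 508 × 9/16 = 285.75
  axial-flowered constricted-pod: 508 × 3/16 = 95.25
  terminal-flowered inflated-pod: 508 × 3/16 = 95.25
  terminal-flowered constricted-pod: 508 × 1/16 = 31.75
χ² = Σ (O − E)² / E
  axial-flowered inflated-pod: (284 − 285.75)² / 285.75 = 0.0107
  axial-flowered constricted-pod: (89 − 95.25)² / 95.25 = 0.4101
  terminal-flowered inflated-pod: (103 − 95.25)² / 95.25 = 0.6306
  terminal-flowered constricted-pod: (32 − 31.75)² / 31.75 = 0.0020
χ² = 0.0107 + 0.4101 + 0.6306 + 0.0020 = 1.0534 ≈ 1.053

1.053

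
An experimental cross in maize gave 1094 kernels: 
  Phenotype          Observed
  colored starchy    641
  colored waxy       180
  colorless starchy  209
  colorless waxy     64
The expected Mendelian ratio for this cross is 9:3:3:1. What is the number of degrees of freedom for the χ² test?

3

A goodness-of-fit test with 4 phenotype classes has df = 4 − 1 = 3.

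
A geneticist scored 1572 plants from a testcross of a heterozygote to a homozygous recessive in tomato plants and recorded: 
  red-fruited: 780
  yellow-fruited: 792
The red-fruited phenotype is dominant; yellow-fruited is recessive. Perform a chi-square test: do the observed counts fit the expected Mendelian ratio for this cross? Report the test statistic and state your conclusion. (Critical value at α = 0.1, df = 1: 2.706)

0.092; consistent

A testcross of a heterozygote (Aa × aa) gives a 1:1 phenotypic ratio.
Total ratio parts = 2. Expected numbers out of 1572:
  red-fruited: 1572 × 1/2 = 786
  yellow-fruited: 1572 × 1/2 = 786
χ² = Σ (O − E)² / E
  red-fruited: (780 − 786)² / 786 = 0.0458
  yellow-fruited: (792 − 786)² / 786 = 0.0458
χ² = 0.0458 + 0.0458 = 0.0916 ≈ 0.092
Degrees of freedom = 2 − 1 = 1; critical value at α = 0.1 is 2.706.
Since 0.092 < 2.706, we fail to reject the null hypothesis — the data are consistent with the 1:1 ratio.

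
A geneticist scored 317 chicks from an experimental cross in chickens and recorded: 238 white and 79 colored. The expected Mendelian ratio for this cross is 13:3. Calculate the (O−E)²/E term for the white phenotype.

1.486

Under the 13:3 hypothesis (Σ ratio = 16, N = 317):
  white: 317 × 13/16 = 257.5625
  colored: 317 × 3/16 = 59.4375
Contribution of white: (238 − 257.5625)² / 257.5625 = 1.4858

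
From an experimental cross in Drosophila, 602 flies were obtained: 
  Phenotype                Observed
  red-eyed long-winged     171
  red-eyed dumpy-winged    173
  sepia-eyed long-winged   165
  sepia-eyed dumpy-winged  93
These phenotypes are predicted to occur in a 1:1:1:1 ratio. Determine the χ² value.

29.522

The 1:1:1:1 ratio has 4 parts, so with N = 602 the expected counts are:
  red-eyed long-winged: 602 × 1/4 = 150.5
  red-eyed dumpy-winged: 602 × 1/4 = 150.5
  sepia-eyed long-winged: 602 × 1/4 = 150.5
  sepia-eyed dumpy-winged: 602 × 1/4 = 150.5
χ² = Σ (O − E)² / E
  red-eyed long-winged: (171 − 150.5)² / 150.5 = 2.7924
  red-eyed dumpy-winged: (173 − 150.5)² / 150.5 = 3.3638
  sepia-eyed long-winged: (165 − 150.5)² / 150.5 = 1.3970
  sepia-eyed dumpy-winged: (93 − 150.5)² / 150.5 = 21.9684
χ² = 2.7924 + 3.3638 + 1.3970 + 21.9684 = 29.5216 ≈ 29.522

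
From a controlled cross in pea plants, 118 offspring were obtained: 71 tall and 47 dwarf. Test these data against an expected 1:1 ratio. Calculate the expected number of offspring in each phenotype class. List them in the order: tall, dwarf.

59, 59

Under the 1:1 hypothesis (Σ ratio = 2, N = 118):
  tall: 118 × 1/2 = 59
  dwarf: 118 × 1/2 = 59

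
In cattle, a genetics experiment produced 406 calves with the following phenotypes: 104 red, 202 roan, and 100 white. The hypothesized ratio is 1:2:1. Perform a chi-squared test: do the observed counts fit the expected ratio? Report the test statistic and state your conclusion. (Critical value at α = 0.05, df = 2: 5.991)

Under the 1:2:1 hypothesis (Σ ratio = 4, N = 406):
  red: 406 × 1/4 = 101.5
  roan: 406 × 2/4 = 203
  white: 406 × 1/4 = 101.5
χ² = Σ (O − E)² / E
  red: (104 − 101.5)² / 101.5 = 0.0616
  roan: (202 − 203)² / 203 = 0.0049
  white: (100 − 101.5)² / 101.5 = 0.0222
χ² = 0.0616 + 0.0049 + 0.0222 = 0.0887 ≈ 0.089
Degrees of freedom = 3 − 1 = 2; critical value at α = 0.05 is 5.991.
Since 0.089 < 5.991, we fail to reject the null hypothesis — the data are consistent with the 1:2:1 ratio.

0.089; consistent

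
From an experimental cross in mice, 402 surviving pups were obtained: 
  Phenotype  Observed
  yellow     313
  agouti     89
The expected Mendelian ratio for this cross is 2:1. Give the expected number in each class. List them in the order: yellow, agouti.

Under the 2:1 hypothesis (Σ ratio = 3, N = 402):
  yellow: 402 × 2/3 = 268
  agouti: 402 × 1/3 = 134

268, 134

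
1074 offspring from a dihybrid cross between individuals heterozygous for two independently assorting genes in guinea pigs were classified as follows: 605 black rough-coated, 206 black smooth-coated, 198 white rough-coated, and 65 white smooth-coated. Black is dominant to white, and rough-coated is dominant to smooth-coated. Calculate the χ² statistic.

A dihybrid F₂ with independent assortment and complete dominance at both loci gives a 9:3:3:1 phenotypic ratio.
Total ratio parts = 16. Expected numbers out of 1074:
  black rough-coated: 1074 × 9/16 = 604.125
  black smooth-coated: 1074 × 3/16 = 201.375
  white rough-coated: 1074 × 3/16 = 201.375
  white smooth-coated: 1074 × 1/16 = 67.125
χ² = Σ (O − E)² / E
  black rough-coated: (605 − 604.125)² / 604.125 = 0.0013
  black smooth-coated: (206 − 201.375)² / 201.375 = 0.1062
  white rough-coated: (198 − 201.375)² / 201.375 = 0.0566
  white smooth-coated: (65 − 67.125)² / 67.125 = 0.0673
χ² = 0.0013 + 0.1062 + 0.0566 + 0.0673 = 0.2314 ≈ 0.231

0.231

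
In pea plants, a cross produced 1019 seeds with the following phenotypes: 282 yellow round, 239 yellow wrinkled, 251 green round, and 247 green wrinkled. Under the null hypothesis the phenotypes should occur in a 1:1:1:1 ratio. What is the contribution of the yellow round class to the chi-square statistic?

Under the 1:1:1:1 hypothesis (Σ ratio = 4, N = 1019):
  yellow round: 1019 × 1/4 = 254.75
  yellow wrinkled: 1019 × 1/4 = 254.75
  green round: 1019 × 1/4 = 254.75
  green wrinkled: 1019 × 1/4 = 254.75
Contribution of yellow round: (282 − 254.75)² / 254.75 = 2.9149

2.915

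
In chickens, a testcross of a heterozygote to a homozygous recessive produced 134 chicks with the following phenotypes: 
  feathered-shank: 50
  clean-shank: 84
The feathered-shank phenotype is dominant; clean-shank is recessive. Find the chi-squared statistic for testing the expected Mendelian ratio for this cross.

8.627

A testcross of a heterozygote (Aa × aa) gives a 1:1 phenotypic ratio.
Under the 1:1 hypothesis (Σ ratio = 2, N = 134):
  feathered-shank: 134 × 1/2 = 67
  clean-shank: 134 × 1/2 = 67
χ² = Σ (O − E)² / E
  feathered-shank: (50 − 67)² / 67 = 4.3134
  clean-shank: (84 − 67)² / 67 = 4.3134
χ² = 4.3134 + 4.3134 = 8.6268 ≈ 8.627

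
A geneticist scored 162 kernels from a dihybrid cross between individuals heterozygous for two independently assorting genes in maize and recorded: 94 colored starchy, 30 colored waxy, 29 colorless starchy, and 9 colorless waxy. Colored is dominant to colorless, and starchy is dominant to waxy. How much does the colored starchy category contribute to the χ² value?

0.091

A dihybrid F₂ with independent assortment and complete dominance at both loci gives a 9:3:3:1 phenotypic ratio.
Total ratio parts = 16. Expected numbers out of 162:
  colored starchy: 162 × 9/16 = 91.125
  colored waxy: 162 × 3/16 = 30.375
  colorless starchy: 162 × 3/16 = 30.375
  colorless waxy: 162 × 1/16 = 10.125
Contribution of colored starchy: (94 − 91.125)² / 91.125 = 0.0907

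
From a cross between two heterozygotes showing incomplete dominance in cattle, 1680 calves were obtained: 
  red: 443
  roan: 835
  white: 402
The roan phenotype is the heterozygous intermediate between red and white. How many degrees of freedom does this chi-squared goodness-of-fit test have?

With incomplete dominance, a heterozygote × heterozygote cross gives a 1:2:1 phenotypic ratio.
A goodness-of-fit test with 3 phenotype classes has df = 3 − 1 = 2.

2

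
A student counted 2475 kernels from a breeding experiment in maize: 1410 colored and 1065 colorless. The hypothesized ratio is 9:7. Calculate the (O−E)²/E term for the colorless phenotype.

0.293

Expected counts for N = 2475 under a 9:7 ratio (total parts = 16):
  colored: 2475 × 9/16 = 1392.1875
  colorless: 2475 × 7/16 = 1082.8125
Contribution of colorless: (1065 − 1082.8125)² / 1082.8125 = 0.2930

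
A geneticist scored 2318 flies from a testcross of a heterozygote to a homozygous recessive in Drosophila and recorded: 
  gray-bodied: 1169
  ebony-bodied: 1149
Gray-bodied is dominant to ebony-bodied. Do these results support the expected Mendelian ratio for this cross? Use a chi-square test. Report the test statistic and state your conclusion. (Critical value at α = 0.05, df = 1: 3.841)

A testcross of a heterozygote (Aa × aa) gives a 1:1 phenotypic ratio.
The 1:1 ratio has 2 parts, so with N = 2318 the expected counts are:
  gray-bodied: 2318 × 1/2 = 1159
  ebony-bodied: 2318 × 1/2 = 1159
χ² = Σ (O − E)² / E
  gray-bodied: (1169 − 1159)² / 1159 = 0.0863
  ebony-bodied: (1149 − 1159)² / 1159 = 0.0863
χ² = 0.0863 + 0.0863 = 0.1726 ≈ 0.173
Degrees of freedom = 2 − 1 = 1; critical value at α = 0.05 is 3.841.
Since 0.173 < 3.841, we fail to reject the null hypothesis — the data are consistent with the 1:1 ratio.

0.173; consistent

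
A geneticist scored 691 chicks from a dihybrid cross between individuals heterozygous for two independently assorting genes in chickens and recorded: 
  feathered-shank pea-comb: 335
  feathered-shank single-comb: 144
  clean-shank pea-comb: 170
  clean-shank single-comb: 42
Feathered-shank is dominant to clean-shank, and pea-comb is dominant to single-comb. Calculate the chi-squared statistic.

21.678

A dihybrid F₂ with independent assortment and complete dominance at both loci gives a 9:3:3:1 phenotypic ratio.
Under the 9:3:3:1 hypothesis (Σ ratio = 16, N = 691):
  feathered-shank pea-comb: 691 × 9/16 = 388.6875
  feathered-shank single-comb: 691 × 3/16 = 129.5625
  clean-shank pea-comb: 691 × 3/16 = 129.5625
  clean-shank single-comb: 691 × 1/16 = 43.1875
χ² = Σ (O − E)² / E
  feathered-shank pea-comb: (335 − 388.6875)² / 388.6875 = 7.4156
  feathered-shank single-comb: (144 − 129.5625)² / 129.5625 = 1.6088
  clean-shank pea-comb: (170 − 129.5625)² / 129.5625 = 12.6209
  clean-shank single-comb: (42 − 43.1875)² / 43.1875 = 0.0327
χ² = 7.4156 + 1.6088 + 12.6209 + 0.0327 = 21.678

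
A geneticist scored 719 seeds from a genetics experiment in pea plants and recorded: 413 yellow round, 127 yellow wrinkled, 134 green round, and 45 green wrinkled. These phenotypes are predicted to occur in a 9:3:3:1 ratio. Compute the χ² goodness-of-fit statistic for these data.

0.639

Total ratio parts = 16. Expected numbers out of 719:
  yellow round: 719 × 9/16 = 404.4375
  yellow wrinkled: 719 × 3/16 = 134.8125
  green round: 719 × 3/16 = 134.8125
  green wrinkled: 719 × 1/16 = 44.9375
χ² = Σ (O − E)² / E
  yellow round: (413 − 404.4375)² / 404.4375 = 0.1813
  yellow wrinkled: (127 − 134.8125)² / 134.8125 = 0.4527
  green round: (134 − 134.8125)² / 134.8125 = 0.0049
  green wrinkled: (45 − 44.9375)² / 44.9375 = 0.0001
χ² = 0.1813 + 0.4527 + 0.0049 + 0.0001 = 0.639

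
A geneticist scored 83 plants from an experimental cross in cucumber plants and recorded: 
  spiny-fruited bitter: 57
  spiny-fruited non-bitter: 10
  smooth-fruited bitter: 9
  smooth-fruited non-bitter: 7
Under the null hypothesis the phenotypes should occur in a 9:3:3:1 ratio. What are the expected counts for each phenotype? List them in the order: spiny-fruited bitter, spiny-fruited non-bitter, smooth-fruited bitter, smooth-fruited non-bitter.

The 9:3:3:1 ratio has 16 parts, so with N = 83 the expected counts are:
  spiny-fruited bitter: 83 × 9/16 = 46.6875
  spiny-fruited non-bitter: 83 × 3/16 = 15.5625
  smooth-fruited bitter: 83 × 3/16 = 15.5625
  smooth-fruited non-bitter: 83 × 1/16 = 5.1875

46.6875, 15.5625, 15.5625, 5.1875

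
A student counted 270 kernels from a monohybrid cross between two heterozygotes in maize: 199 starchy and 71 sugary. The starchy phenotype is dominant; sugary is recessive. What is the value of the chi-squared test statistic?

0.242

For a monohybrid cross between heterozygotes with complete dominance, the expected phenotypic ratio is 3:1.
Under the 3:1 hypothesis (Σ ratio = 4, N = 270):
  starchy: 270 × 3/4 = 202.5
  sugary: 270 × 1/4 = 67.5
χ² = Σ (O − E)² / E
  starchy: (199 − 202.5)² / 202.5 = 0.0605
  sugary: (71 − 67.5)² / 67.5 = 0.1815
χ² = 0.0605 + 0.1815 = 0.242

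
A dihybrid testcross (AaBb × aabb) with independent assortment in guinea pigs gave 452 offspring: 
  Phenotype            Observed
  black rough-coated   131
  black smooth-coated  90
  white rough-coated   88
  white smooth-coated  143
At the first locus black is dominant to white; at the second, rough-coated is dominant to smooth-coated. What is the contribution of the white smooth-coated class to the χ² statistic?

A dihybrid testcross with independent assortment gives a 1:1:1:1 ratio.
The 1:1:1:1 ratio has 4 parts, so with N = 452 the expected counts are:
  black rough-coated: 452 × 1/4 = 113
  black smooth-coated: 452 × 1/4 = 113
  white rough-coated: 452 × 1/4 = 113
  white smooth-coated: 452 × 1/4 = 113
Contribution of white smooth-coated: (143 − 113)² / 113 = 7.9646

7.965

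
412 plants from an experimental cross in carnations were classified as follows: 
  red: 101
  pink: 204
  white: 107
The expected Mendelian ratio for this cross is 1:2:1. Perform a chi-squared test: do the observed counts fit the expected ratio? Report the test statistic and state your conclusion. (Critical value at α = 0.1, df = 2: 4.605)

0.214; consistent

Under the 1:2:1 hypothesis (Σ ratio = 4, N = 412):
  red: 412 × 1/4 = 103
  pink: 412 × 2/4 = 206
  white: 412 × 1/4 = 103
χ² = Σ (O − E)² / E
  red: (101 − 103)² / 103 = 0.0388
  pink: (204 − 206)² / 206 = 0.0194
  white: (107 − 103)² / 103 = 0.1553
χ² = 0.0388 + 0.0194 + 0.1553 = 0.2135 ≈ 0.214
Degrees of freedom = 3 − 1 = 2; critical value at α = 0.1 is 4.605.
Since 0.214 < 4.605, we fail to reject the null hypothesis — the data are consistent with the 1:2:1 ratio.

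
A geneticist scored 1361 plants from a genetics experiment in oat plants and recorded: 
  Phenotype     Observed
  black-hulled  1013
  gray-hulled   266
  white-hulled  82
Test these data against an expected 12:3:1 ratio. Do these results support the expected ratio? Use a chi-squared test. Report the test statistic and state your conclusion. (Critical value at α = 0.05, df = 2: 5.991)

The 12:3:1 ratio has 16 parts, so with N = 1361 the expected counts are:
  black-hulled: 1361 × 12/16 = 1020.75
  gray-hulled: 1361 × 3/16 = 255.1875
  white-hulled: 1361 × 1/16 = 85.0625
χ² = Σ (O − E)² / E
  black-hulled: (1013 − 1020.75)² / 1020.75 = 0.0588
  gray-hulled: (266 − 255.1875)² / 255.1875 = 0.4581
  white-hulled: (82 − 85.0625)² / 85.0625 = 0.1103
χ² = 0.0588 + 0.4581 + 0.1103 = 0.6272 ≈ 0.627
Degrees of freedom = 3 − 1 = 2; critical value at α = 0.05 is 5.991.
Since 0.627 < 5.991, we fail to reject the null hypothesis — the data are consistent with the 12:3:1 ratio.

0.627; consistent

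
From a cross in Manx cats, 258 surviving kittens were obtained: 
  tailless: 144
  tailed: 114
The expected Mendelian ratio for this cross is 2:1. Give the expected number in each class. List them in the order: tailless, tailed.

The 2:1 ratio has 3 parts, so with N = 258 the expected counts are:
  tailless: 258 × 2/3 = 172
  tailed: 258 × 1/3 = 86

172, 86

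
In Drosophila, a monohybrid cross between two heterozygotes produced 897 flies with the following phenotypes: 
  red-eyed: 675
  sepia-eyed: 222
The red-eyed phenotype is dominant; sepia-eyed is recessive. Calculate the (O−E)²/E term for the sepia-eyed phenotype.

For a monohybrid cross between heterozygotes with complete dominance, the expected phenotypic ratio is 3:1.
Expected counts for N = 897 under a 3:1 ratio (total parts = 4):
  red-eyed: 897 × 3/4 = 672.75
  sepia-eyed: 897 × 1/4 = 224.25
Contribution of sepia-eyed: (222 − 224.25)² / 224.25 = 0.0226

0.023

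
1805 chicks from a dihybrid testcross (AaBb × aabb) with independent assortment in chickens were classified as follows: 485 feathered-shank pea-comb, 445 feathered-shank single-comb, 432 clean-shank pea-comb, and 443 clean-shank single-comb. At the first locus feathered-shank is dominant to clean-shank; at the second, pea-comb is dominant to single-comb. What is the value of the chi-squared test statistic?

A dihybrid testcross with independent assortment gives a 1:1:1:1 ratio.
The 1:1:1:1 ratio has 4 parts, so with N = 1805 the expected counts are:
  feathered-shank pea-comb: 1805 × 1/4 = 451.25
  feathered-shank single-comb: 1805 × 1/4 = 451.25
  clean-shank pea-comb: 1805 × 1/4 = 451.25
  clean-shank single-comb: 1805 × 1/4 = 451.25
χ² = Σ (O − E)² / E
  feathered-shank pea-comb: (485 − 451.25)² / 451.25 = 2.5242
  feathered-shank single-comb: (445 − 451.25)² / 451.25 = 0.0866
  clean-shank pea-comb: (432 − 451.25)² / 451.25 = 0.8212
  clean-shank single-comb: (443 − 451.25)² / 451.25 = 0.1508
χ² = 2.5242 + 0.0866 + 0.8212 + 0.1508 = 3.5828 ≈ 3.583

3.583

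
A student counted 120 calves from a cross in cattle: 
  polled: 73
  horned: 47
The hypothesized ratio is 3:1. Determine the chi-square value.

Under the 3:1 hypothesis (Σ ratio = 4, N = 120):
  polled: 120 × 3/4 = 90
  horned: 120 × 1/4 = 30
χ² = Σ (O − E)² / E
  polled: (73 − 90)² / 90 = 3.2111
  horned: (47 − 30)² / 30 = 9.6333
χ² = 3.2111 + 9.6333 = 12.8444 ≈ 12.844

12.844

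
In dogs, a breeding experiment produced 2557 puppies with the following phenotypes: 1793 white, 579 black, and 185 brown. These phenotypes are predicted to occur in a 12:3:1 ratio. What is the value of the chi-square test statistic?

Under the 12:3:1 hypothesis (Σ ratio = 16, N = 2557):
  white: 2557 × 12/16 = 1917.75
  black: 2557 × 3/16 = 479.4375
  brown: 2557 × 1/16 = 159.8125
χ² = Σ (O − E)² / E
  white: (1793 − 1917.75)² / 1917.75 = 8.1150
  black: (579 − 479.4375)² / 479.4375 = 20.6757
  brown: (185 − 159.8125)² / 159.8125 = 3.9697
χ² = 8.1150 + 20.6757 + 3.9697 = 32.7604 ≈ 32.760

32.760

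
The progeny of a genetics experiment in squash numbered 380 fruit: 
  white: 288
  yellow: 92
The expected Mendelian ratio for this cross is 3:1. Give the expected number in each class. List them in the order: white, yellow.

Under the 3:1 hypothesis (Σ ratio = 4, N = 380):
  white: 380 × 3/4 = 285
  yellow: 380 × 1/4 = 95

285, 95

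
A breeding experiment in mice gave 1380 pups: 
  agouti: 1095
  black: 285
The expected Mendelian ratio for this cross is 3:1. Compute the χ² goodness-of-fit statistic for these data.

Expected counts for N = 1380 under a 3:1 ratio (total parts = 4):
  agouti: 1380 × 3/4 = 1035
  black: 1380 × 1/4 = 345
χ² = Σ (O − E)² / E
  agouti: (1095 − 1035)² / 1035 = 3.4783
  black: (285 − 345)² / 345 = 10.4348
χ² = 3.4783 + 10.4348 = 13.9131 ≈ 13.913

13.913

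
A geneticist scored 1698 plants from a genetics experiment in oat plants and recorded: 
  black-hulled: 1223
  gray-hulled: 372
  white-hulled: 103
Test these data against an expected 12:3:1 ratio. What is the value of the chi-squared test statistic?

Expected counts for N = 1698 under a 12:3:1 ratio (total parts = 16):
  black-hulled: 1698 × 12/16 = 1273.5
  gray-hulled: 1698 × 3/16 = 318.375
  white-hulled: 1698 × 1/16 = 106.125
χ² = Σ (O − E)² / E
  black-hulled: (1223 − 1273.5)² / 1273.5 = 2.0026
  gray-hulled: (372 − 318.375)² / 318.375 = 9.0322
  white-hulled: (103 − 106.125)² / 106.125 = 0.0920
χ² = 2.0026 + 9.0322 + 0.0920 = 11.1268 ≈ 11.127

11.127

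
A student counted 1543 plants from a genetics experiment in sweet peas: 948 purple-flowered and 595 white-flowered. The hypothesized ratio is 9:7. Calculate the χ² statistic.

Under the 9:7 hypothesis (Σ ratio = 16, N = 1543):
  purple-flowered: 1543 × 9/16 = 867.9375
  white-flowered: 1543 × 7/16 = 675.0625
χ² = Σ (O − E)² / E
  purple-flowered: (948 − 867.9375)² / 867.9375 = 7.3853
  white-flowered: (595 − 675.0625)² / 675.0625 = 9.4954
χ² = 7.3853 + 9.4954 = 16.8807 ≈ 16.881

16.881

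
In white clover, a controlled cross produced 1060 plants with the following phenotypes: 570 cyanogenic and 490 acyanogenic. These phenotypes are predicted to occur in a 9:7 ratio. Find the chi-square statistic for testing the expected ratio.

Total ratio parts = 16. Expected numbers out of 1060:
  cyanogenic: 1060 × 9/16 = 596.25
  acyanogenic: 1060 × 7/16 = 463.75
χ² = Σ (O − E)² / E
  cyanogenic: (570 − 596.25)² / 596.25 = 1.1557
  acyanogenic: (490 − 463.75)² / 463.75 = 1.4858
χ² = 1.1557 + 1.4858 = 2.6415 ≈ 2.642

2.642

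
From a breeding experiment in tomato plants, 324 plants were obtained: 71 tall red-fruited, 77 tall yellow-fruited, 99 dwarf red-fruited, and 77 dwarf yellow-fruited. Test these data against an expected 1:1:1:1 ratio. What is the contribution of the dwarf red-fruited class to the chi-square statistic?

Under the 1:1:1:1 hypothesis (Σ ratio = 4, N = 324):
  tall red-fruited: 324 × 1/4 = 81
  tall yellow-fruited: 324 × 1/4 = 81
  dwarf red-fruited: 324 × 1/4 = 81
  dwarf yellow-fruited: 324 × 1/4 = 81
Contribution of dwarf red-fruited: (99 − 81)² / 81 = 4.0000

4.000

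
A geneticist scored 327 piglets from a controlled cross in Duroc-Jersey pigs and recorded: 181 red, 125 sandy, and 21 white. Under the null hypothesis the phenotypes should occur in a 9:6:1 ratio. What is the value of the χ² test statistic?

0.108

Under the 9:6:1 hypothesis (Σ ratio = 16, N = 327):
  red: 327 × 9/16 = 183.9375
  sandy: 327 × 6/16 = 122.625
  white: 327 × 1/16 = 20.4375
χ² = Σ (O − E)² / E
  red: (181 − 183.9375)² / 183.9375 = 0.0469
  sandy: (125 − 122.625)² / 122.625 = 0.0460
  white: (21 − 20.4375)² / 20.4375 = 0.0155
χ² = 0.0469 + 0.0460 + 0.0155 = 0.1084 ≈ 0.108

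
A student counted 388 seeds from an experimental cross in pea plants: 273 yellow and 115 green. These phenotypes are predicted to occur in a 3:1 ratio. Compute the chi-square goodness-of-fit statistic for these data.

4.454

Total ratio parts = 4. Expected numbers out of 388:
  yellow: 388 × 3/4 = 291
  green: 388 × 1/4 = 97
χ² = Σ (O − E)² / E
  yellow: (273 − 291)² / 291 = 1.1134
  green: (115 − 97)² / 97 = 3.3402
χ² = 1.1134 + 3.3402 = 4.4536 ≈ 4.454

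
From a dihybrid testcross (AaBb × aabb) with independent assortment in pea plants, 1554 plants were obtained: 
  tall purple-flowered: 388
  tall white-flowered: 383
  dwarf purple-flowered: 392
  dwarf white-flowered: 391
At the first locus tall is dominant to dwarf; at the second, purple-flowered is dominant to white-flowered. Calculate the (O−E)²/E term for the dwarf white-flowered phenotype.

0.016

A dihybrid testcross with independent assortment gives a 1:1:1:1 ratio.
Expected counts for N = 1554 under a 1:1:1:1 ratio (total parts = 4):
  tall purple-flowered: 1554 × 1/4 = 388.5
  tall white-flowered: 1554 × 1/4 = 388.5
  dwarf purple-flowered: 1554 × 1/4 = 388.5
  dwarf white-flowered: 1554 × 1/4 = 388.5
Contribution of dwarf white-flowered: (391 − 388.5)² / 388.5 = 0.0161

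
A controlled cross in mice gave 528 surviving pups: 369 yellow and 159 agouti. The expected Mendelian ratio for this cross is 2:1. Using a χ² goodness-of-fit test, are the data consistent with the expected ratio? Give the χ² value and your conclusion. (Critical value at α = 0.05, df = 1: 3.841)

2.463; consistent

Under the 2:1 hypothesis (Σ ratio = 3, N = 528):
  yellow: 528 × 2/3 = 352
  agouti: 528 × 1/3 = 176
χ² = Σ (O − E)² / E
  yellow: (369 − 352)² / 352 = 0.8210
  agouti: (159 − 176)² / 176 = 1.6420
χ² = 0.8210 + 1.6420 = 2.463
Degrees of freedom = 2 − 1 = 1; critical value at α = 0.05 is 3.841.
Since 2.463 < 3.841, we fail to reject the null hypothesis — the data are consistent with the 2:1 ratio.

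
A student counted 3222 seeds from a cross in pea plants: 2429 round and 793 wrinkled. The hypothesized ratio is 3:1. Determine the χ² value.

Expected counts for N = 3222 under a 3:1 ratio (total parts = 4):
  round: 3222 × 3/4 = 2416.5
  wrinkled: 3222 × 1/4 = 805.5
χ² = Σ (O − E)² / E
  round: (2429 − 2416.5)² / 2416.5 = 0.0647
  wrinkled: (793 − 805.5)² / 805.5 = 0.1940
χ² = 0.0647 + 0.1940 = 0.2587 ≈ 0.259

0.259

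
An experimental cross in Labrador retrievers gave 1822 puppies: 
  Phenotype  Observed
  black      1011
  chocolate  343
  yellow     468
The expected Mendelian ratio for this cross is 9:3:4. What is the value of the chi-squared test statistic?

0.536

Expected counts for N = 1822 under a 9:3:4 ratio (total parts = 16):
  black: 1822 × 9/16 = 1024.875
  chocolate: 1822 × 3/16 = 341.625
  yellow: 1822 × 4/16 = 455.5
χ² = Σ (O − E)² / E
  black: (1011 − 1024.875)² / 1024.875 = 0.1878
  chocolate: (343 − 341.625)² / 341.625 = 0.0055
  yellow: (468 − 455.5)² / 455.5 = 0.3430
χ² = 0.1878 + 0.0055 + 0.3430 = 0.5363 ≈ 0.536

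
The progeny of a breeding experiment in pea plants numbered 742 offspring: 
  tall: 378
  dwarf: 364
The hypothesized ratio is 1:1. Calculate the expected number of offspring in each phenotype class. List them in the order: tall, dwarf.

The 1:1 ratio has 2 parts, so with N = 742 the expected counts are:
  tall: 742 × 1/2 = 371
  dwarf: 742 × 1/2 = 371

371, 371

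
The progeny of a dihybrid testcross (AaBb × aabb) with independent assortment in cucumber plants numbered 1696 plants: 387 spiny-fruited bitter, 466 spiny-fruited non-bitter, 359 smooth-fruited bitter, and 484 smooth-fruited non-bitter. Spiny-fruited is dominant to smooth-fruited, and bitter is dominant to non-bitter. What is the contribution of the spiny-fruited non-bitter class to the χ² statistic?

4.160

A dihybrid testcross with independent assortment gives a 1:1:1:1 ratio.
Expected counts for N = 1696 under a 1:1:1:1 ratio (total parts = 4):
  spiny-fruited bitter: 1696 × 1/4 = 424
  spiny-fruited non-bitter: 1696 × 1/4 = 424
  smooth-fruited bitter: 1696 × 1/4 = 424
  smooth-fruited non-bitter: 1696 × 1/4 = 424
Contribution of spiny-fruited non-bitter: (466 − 424)² / 424 = 4.1604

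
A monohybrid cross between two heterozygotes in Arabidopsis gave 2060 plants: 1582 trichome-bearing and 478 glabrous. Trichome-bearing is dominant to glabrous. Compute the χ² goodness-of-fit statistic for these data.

3.544

For a monohybrid cross between heterozygotes with complete dominance, the expected phenotypic ratio is 3:1.
Total ratio parts = 4. Expected numbers out of 2060:
  trichome-bearing: 2060 × 3/4 = 1545
  glabrous: 2060 × 1/4 = 515
χ² = Σ (O − E)² / E
  trichome-bearing: (1582 − 1545)² / 1545 = 0.8861
  glabrous: (478 − 515)² / 515 = 2.6583
χ² = 0.8861 + 2.6583 = 3.5444 ≈ 3.544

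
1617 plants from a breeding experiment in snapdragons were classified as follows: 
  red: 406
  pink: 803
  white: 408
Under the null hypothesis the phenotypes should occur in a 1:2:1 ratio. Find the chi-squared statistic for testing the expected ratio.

Under the 1:2:1 hypothesis (Σ ratio = 4, N = 1617):
  red: 1617 × 1/4 = 404.25
  pink: 1617 × 2/4 = 808.5
  white: 1617 × 1/4 = 404.25
χ² = Σ (O − E)² / E
  red: (406 − 404.25)² / 404.25 = 0.0076
  pink: (803 − 808.5)² / 808.5 = 0.0374
  white: (408 − 404.25)² / 404.25 = 0.0348
χ² = 0.0076 + 0.0374 + 0.0348 = 0.0798 ≈ 0.080

0.080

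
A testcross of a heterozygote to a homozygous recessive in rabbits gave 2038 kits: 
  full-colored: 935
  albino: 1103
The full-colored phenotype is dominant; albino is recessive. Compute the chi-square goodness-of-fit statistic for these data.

13.849

A testcross of a heterozygote (Aa × aa) gives a 1:1 phenotypic ratio.
Under the 1:1 hypothesis (Σ ratio = 2, N = 2038):
  full-colored: 2038 × 1/2 = 1019
  albino: 2038 × 1/2 = 1019
χ² = Σ (O − E)² / E
  full-colored: (935 − 1019)² / 1019 = 6.9244
  albino: (1103 − 1019)² / 1019 = 6.9244
χ² = 6.9244 + 6.9244 = 13.8488 ≈ 13.849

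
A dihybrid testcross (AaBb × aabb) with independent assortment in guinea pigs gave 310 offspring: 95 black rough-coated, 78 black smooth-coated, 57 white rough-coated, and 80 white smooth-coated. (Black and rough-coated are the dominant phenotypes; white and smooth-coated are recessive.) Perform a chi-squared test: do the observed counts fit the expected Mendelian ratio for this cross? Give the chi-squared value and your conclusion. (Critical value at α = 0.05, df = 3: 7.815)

9.458; not consistent

A dihybrid testcross with independent assortment gives a 1:1:1:1 ratio.
Expected counts for N = 310 under a 1:1:1:1 ratio (total parts = 4):
  black rough-coated: 310 × 1/4 = 77.5
  black smooth-coated: 310 × 1/4 = 77.5
  white rough-coated: 310 × 1/4 = 77.5
  white smooth-coated: 310 × 1/4 = 77.5
χ² = Σ (O − E)² / E
  black rough-coated: (95 − 77.5)² / 77.5 = 3.9516
  black smooth-coated: (78 − 77.5)² / 77.5 = 0.0032
  white rough-coated: (57 − 77.5)² / 77.5 = 5.4226
  white smooth-coated: (80 − 77.5)² / 77.5 = 0.0806
χ² = 3.9516 + 0.0032 + 5.4226 + 0.0806 = 9.458
Degrees of freedom = 4 − 1 = 3; critical value at α = 0.05 is 7.815.
Since 9.458 > 7.815, we reject the null hypothesis — the data do not fit the 1:1:1:1 ratio.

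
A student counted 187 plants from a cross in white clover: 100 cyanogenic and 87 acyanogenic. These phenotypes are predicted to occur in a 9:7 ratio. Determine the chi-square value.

Total ratio parts = 16. Expected numbers out of 187:
  cyanogenic: 187 × 9/16 = 105.1875
  acyanogenic: 187 × 7/16 = 81.8125
χ² = Σ (O − E)² / E
  cyanogenic: (100 − 105.1875)² / 105.1875 = 0.2558
  acyanogenic: (87 − 81.8125)² / 81.8125 = 0.3289
χ² = 0.2558 + 0.3289 = 0.5847 ≈ 0.585

0.585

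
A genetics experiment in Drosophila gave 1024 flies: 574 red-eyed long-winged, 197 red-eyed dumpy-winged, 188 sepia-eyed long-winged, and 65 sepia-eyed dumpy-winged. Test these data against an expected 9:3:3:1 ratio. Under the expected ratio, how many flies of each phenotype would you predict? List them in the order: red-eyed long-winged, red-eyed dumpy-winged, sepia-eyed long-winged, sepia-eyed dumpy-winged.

576, 192, 192, 64

Under the 9:3:3:1 hypothesis (Σ ratio = 16, N = 1024):
  red-eyed long-winged: 1024 × 9/16 = 576
  red-eyed dumpy-winged: 1024 × 3/16 = 192
  sepia-eyed long-winged: 1024 × 3/16 = 192
  sepia-eyed dumpy-winged: 1024 × 1/16 = 64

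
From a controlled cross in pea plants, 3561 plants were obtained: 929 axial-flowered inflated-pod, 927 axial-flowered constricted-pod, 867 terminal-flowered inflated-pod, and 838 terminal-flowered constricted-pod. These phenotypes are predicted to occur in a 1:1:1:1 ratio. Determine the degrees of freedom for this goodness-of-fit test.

3

A goodness-of-fit test with 4 phenotype classes has df = 4 − 1 = 3.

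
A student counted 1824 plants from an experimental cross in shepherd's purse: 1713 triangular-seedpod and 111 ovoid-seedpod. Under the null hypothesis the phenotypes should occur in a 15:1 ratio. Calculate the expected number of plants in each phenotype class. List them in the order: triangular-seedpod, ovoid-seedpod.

Under the 15:1 hypothesis (Σ ratio = 16, N = 1824):
  triangular-seedpod: 1824 × 15/16 = 1710
  ovoid-seedpod: 1824 × 1/16 = 114

1710, 114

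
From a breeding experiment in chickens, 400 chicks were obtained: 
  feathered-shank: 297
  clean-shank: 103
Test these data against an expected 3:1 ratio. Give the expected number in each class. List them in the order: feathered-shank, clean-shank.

300, 100

Expected counts for N = 400 under a 3:1 ratio (total parts = 4):
  feathered-shank: 400 × 3/4 = 300
  clean-shank: 400 × 1/4 = 100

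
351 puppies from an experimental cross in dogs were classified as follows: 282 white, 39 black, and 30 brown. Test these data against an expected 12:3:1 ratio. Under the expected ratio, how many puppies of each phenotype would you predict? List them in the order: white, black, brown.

263.25, 65.8125, 21.9375

Expected counts for N = 351 under a 12:3:1 ratio (total parts = 16):
  white: 351 × 12/16 = 263.25
  black: 351 × 3/16 = 65.8125
  brown: 351 × 1/16 = 21.9375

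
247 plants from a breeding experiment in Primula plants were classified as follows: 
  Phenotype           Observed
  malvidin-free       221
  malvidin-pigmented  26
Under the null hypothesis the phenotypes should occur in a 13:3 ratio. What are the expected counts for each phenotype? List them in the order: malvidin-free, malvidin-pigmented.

The 13:3 ratio has 16 parts, so with N = 247 the expected counts are:
  malvidin-free: 247 × 13/16 = 200.6875
  malvidin-pigmented: 247 × 3/16 = 46.3125

200.6875, 46.3125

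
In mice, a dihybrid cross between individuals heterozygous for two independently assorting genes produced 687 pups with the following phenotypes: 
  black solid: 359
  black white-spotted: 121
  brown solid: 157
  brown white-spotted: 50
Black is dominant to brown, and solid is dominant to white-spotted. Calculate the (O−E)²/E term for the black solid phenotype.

1.948

A dihybrid F₂ with independent assortment and complete dominance at both loci gives a 9:3:3:1 phenotypic ratio.
Under the 9:3:3:1 hypothesis (Σ ratio = 16, N = 687):
  black solid: 687 × 9/16 = 386.4375
  black white-spotted: 687 × 3/16 = 128.8125
  brown solid: 687 × 3/16 = 128.8125
  brown white-spotted: 687 × 1/16 = 42.9375
Contribution of black solid: (359 − 386.4375)² / 386.4375 = 1.9481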